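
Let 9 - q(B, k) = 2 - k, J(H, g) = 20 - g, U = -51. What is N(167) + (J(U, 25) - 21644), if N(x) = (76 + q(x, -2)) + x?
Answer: -21401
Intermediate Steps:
q(B, k) = 7 + k (q(B, k) = 9 - (2 - k) = 9 + (-2 + k) = 7 + k)
N(x) = 81 + x (N(x) = (76 + (7 - 2)) + x = (76 + 5) + x = 81 + x)
N(167) + (J(U, 25) - 21644) = (81 + 167) + ((20 - 1*25) - 21644) = 248 + ((20 - 25) - 21644) = 248 + (-5 - 21644) = 248 - 21649 = -21401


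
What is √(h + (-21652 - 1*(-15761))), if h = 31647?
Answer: 2*√6439 ≈ 160.49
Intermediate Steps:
√(h + (-21652 - 1*(-15761))) = √(31647 + (-21652 - 1*(-15761))) = √(31647 + (-21652 + 15761)) = √(31647 - 5891) = √25756 = 2*√6439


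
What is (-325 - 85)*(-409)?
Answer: 167690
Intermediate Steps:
(-325 - 85)*(-409) = -410*(-409) = 167690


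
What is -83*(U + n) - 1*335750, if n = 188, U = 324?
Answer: -378246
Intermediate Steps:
-83*(U + n) - 1*335750 = -83*(324 + 188) - 1*335750 = -83*512 - 335750 = -42496 - 335750 = -378246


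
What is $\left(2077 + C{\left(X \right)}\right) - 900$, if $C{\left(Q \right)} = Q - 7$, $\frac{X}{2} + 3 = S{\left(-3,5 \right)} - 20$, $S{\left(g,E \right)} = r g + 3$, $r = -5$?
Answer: $1160$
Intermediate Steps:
$S{\left(g,E \right)} = 3 - 5 g$ ($S{\left(g,E \right)} = - 5 g + 3 = 3 - 5 g$)
$X = -10$ ($X = -6 + 2 \left(\left(3 - -15\right) - 20\right) = -6 + 2 \left(\left(3 + 15\right) - 20\right) = -6 + 2 \left(18 - 20\right) = -6 + 2 \left(-2\right) = -6 - 4 = -10$)
$C{\left(Q \right)} = -7 + Q$
$\left(2077 + C{\left(X \right)}\right) - 900 = \left(2077 - 17\right) - 900 = 2060 - 900 = 1160$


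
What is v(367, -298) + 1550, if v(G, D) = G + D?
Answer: 1619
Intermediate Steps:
v(G, D) = D + G
v(367, -298) + 1550 = (-298 + 367) + 1550 = 69 + 1550 = 1619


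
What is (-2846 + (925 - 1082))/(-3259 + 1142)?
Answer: 3003/2117 ≈ 1.4185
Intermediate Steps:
(-2846 + (925 - 1082))/(-3259 + 1142) = (-2846 - 157)/(-2117) = -3003*(-1/2117) = 3003/2117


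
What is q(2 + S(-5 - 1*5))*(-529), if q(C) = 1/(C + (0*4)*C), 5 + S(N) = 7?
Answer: -529/4 ≈ -132.25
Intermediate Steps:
S(N) = 2 (S(N) = -5 + 7 = 2)
q(C) = 1/C (q(C) = 1/(C + 0*C) = 1/(C + 0) = 1/C)
q(2 + S(-5 - 1*5))*(-529) = -529/(2 + 2) = -529/4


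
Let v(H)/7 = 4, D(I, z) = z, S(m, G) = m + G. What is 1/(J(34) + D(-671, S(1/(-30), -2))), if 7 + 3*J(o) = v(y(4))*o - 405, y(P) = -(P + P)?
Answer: 30/5339 ≈ 0.0056190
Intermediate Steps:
y(P) = -2*P
S(m, G) = G + m
v(H) = 28 (v(H) = 7*4 = 28)
J(o) = -412/3 + 28*o/3 (J(o) = -7/3 + (28*o - 405)/3 = -7/3 + (-405 + 28*o)/3 = -7/3 + (-135 + 28*o/3) = -412/3 + 28*o/3)
1/(J(34) + D(-671, S(1/(-30), -2))) = 1/((-412/3 + (28/3)*34) + (-2 + 1/(-30))) = 1/((-412/3 + 952/3) + (-2 - 1/30)) = 1/(180 - 61/30) = 1/(5339/30) = 30/5339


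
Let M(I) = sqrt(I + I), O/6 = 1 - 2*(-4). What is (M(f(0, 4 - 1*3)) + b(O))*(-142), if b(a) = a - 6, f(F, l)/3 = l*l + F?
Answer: -6816 - 142*sqrt(6) ≈ -7163.8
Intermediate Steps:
O = 54 (O = 6*(1 - 2*(-4)) = 6*(1 + 8) = 6*9 = 54)
f(F, l) = 3*F + 3*l**2 (f(F, l) = 3*(l*l + F) = 3*(l**2 + F) = 3*(F + l**2) = 3*F + 3*l**2)
b(a) = -6 + a
M(I) = sqrt(2)*sqrt(I) (M(I) = sqrt(2*I) = sqrt(2)*sqrt(I))
(M(f(0, 4 - 1*3)) + b(O))*(-142) = (sqrt(2)*sqrt(3*0 + 3*(4 - 1*3)**2) + (-6 + 54))*(-142) = (sqrt(2)*sqrt(0 + 3*(4 - 3)**2) + 48)*(-142) = (sqrt(2)*sqrt(0 + 3*1**2) + 48)*(-142) = (sqrt(2)*sqrt(0 + 3*1) + 48)*(-142) = (sqrt(2)*sqrt(0 + 3) + 48)*(-142) = (sqrt(2)*sqrt(3) + 48)*(-142) = (sqrt(6) + 48)*(-142) = (48 + sqrt(6))*(-142) = -6816 - 142*sqrt(6)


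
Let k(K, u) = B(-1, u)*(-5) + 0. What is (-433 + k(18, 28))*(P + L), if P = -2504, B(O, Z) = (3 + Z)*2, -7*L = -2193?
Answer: 11393905/7 ≈ 1.6277e+6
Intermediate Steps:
L = 2193/7 (L = -⅐*(-2193) = 2193/7 ≈ 313.29)
B(O, Z) = 6 + 2*Z
k(K, u) = -30 - 10*u (k(K, u) = (6 + 2*u)*(-5) + 0 = (-30 - 10*u) + 0 = -30 - 10*u)
(-433 + k(18, 28))*(P + L) = (-433 + (-30 - 10*28))*(-2504 + 2193/7) = (-433 + (-30 - 280))*(-15335/7) = (-433 - 310)*(-15335/7) = -743*(-15335/7) = 11393905/7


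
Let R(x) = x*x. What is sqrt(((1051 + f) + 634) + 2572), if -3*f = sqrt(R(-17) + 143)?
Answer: sqrt(4257 - 4*sqrt(3)) ≈ 65.193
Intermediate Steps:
R(x) = x**2
f = -4*sqrt(3) (f = -sqrt((-17)**2 + 143)/3 = -sqrt(289 + 143)/3 = -4*sqrt(3) ≈ -6.9282)
sqrt(((1051 + f) + 634) + 2572) = sqrt(((1051 - 4*sqrt(3)) + 634) + 2572) = sqrt((1685 - 4*sqrt(3)) + 2572) = sqrt(4257 - 4*sqrt(3))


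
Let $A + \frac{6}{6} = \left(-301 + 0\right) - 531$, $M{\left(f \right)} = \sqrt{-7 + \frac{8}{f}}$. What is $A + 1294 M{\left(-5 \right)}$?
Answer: $-833 + \frac{1294 i \sqrt{215}}{5} \approx -833.0 + 3794.8 i$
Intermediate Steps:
$A = -833$ ($A = -1 + \left(\left(-301 + 0\right) - 531\right) = -1 - 832 = -833$)
$A + 1294 M{\left(-5 \right)} = -833 + 1294 \sqrt{-7 + \frac{8}{-5}} = -833 + 1294 \sqrt{-7 + 8 \left(- \frac{1}{5}\right)} = -833 + 1294 \sqrt{-7 - \frac{8}{5}} = -833 + 1294 \sqrt{- \frac{43}{5}} = -833 + 1294 \frac{i \sqrt{215}}{5} = -833 + \frac{1294 i \sqrt{215}}{5}$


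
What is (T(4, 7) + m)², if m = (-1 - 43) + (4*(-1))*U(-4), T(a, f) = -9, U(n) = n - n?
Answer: 2809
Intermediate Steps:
U(n) = 0
m = -44 (m = (-1 - 43) + (4*(-1))*0 = -44 - 4*0 = -44 + 0 = -44)
(T(4, 7) + m)² = (-9 - 44)² = (-53)² = 2809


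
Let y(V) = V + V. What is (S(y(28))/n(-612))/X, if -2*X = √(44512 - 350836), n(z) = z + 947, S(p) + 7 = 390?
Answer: 383*I*√8509/8551545 ≈ 0.0041314*I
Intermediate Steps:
y(V) = 2*V
S(p) = 383 (S(p) = -7 + 390 = 383)
n(z) = 947 + z
X = -3*I*√8509 (X = -√(44512 - 350836)/2 = -3*I*√8509 ≈ -276.73*I)
(S(y(28))/n(-612))/X = (383/(947 - 612))/((-3*I*√8509)) = (383/335)*(I*√8509/25527) = (383*(1/335))*(I*√8509/25527) = 383*(I*√8509/25527)/335 = 383*I*√8509/8551545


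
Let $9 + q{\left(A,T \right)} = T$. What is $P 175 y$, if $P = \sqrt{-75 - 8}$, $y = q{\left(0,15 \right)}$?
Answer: $1050 i \sqrt{83} \approx 9566.0 i$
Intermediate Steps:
$q{\left(A,T \right)} = -9 + T$
$y = 6$ ($y = -9 + 15 = 6$)
$P = i \sqrt{83}$ ($P = \sqrt{-83} = i \sqrt{83} \approx 9.1104 i$)
$P 175 y = i \sqrt{83} \cdot 175 \cdot 6 = 175 i \sqrt{83} \cdot 6 = 1050 i \sqrt{83}$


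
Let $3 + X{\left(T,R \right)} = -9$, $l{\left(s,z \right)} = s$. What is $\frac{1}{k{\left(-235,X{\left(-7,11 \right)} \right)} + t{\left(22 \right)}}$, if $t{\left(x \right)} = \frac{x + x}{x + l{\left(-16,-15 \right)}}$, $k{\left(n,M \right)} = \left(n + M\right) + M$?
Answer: $- \frac{3}{755} \approx -0.0039735$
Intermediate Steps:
$X{\left(T,R \right)} = -12$ ($X{\left(T,R \right)} = -3 - 9 = -12$)
$k{\left(n,M \right)} = n + 2 M$ ($k{\left(n,M \right)} = \left(M + n\right) + M = n + 2 M$)
$t{\left(x \right)} = \frac{2 x}{-16 + x}$ ($t{\left(x \right)} = \frac{x + x}{x - 16} = \frac{2 x}{-16 + x}$)
$\frac{1}{k{\left(-235,X{\left(-7,11 \right)} \right)} + t{\left(22 \right)}} = \frac{1}{\left(-235 + 2 \left(-12\right)\right) + 2 \cdot 22 \frac{1}{-16 + 22}} = \frac{1}{\left(-235 - 24\right) + 2 \cdot 22 \cdot \frac{1}{6}} = \frac{1}{-259 + 2 \cdot 22 \cdot \frac{1}{6}} = \frac{1}{-259 + \frac{22}{3}} = \frac{1}{- \frac{755}{3}} = - \frac{3}{755}$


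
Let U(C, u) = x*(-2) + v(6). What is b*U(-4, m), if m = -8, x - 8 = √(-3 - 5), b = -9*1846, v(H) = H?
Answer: 166140 + 66456*I*√2 ≈ 1.6614e+5 + 93983.0*I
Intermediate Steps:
b = -16614
x = 8 + 2*I*√2 (x = 8 + √(-3 - 5) = 8 + √(-8) = 8 + 2*I*√2 ≈ 8.0 + 2.8284*I)
U(C, u) = -10 - 4*I*√2 (U(C, u) = (8 + 2*I*√2)*(-2) + 6 = (-16 - 4*I*√2) + 6 = -10 - 4*I*√2)
b*U(-4, m) = -16614*(-10 - 4*I*√2) = 166140 + 66456*I*√2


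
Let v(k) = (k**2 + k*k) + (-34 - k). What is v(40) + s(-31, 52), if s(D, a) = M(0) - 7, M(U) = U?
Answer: 3119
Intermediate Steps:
s(D, a) = -7 (s(D, a) = 0 - 7 = -7)
v(k) = -34 - k + 2*k**2 (v(k) = (k**2 + k**2) + (-34 - k) = 2*k**2 + (-34 - k) = -34 - k + 2*k**2)
v(40) + s(-31, 52) = (-34 - 1*40 + 2*40**2) - 7 = (-34 - 40 + 2*1600) - 7 = (-34 - 40 + 3200) - 7 = 3126 - 7 = 3119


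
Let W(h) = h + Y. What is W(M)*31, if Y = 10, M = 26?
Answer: 1116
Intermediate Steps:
W(h) = 10 + h (W(h) = h + 10 = 10 + h)
W(M)*31 = (10 + 26)*31 = 36*31 = 1116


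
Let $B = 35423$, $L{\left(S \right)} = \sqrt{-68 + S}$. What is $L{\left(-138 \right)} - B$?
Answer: $-35423 + i \sqrt{206} \approx -35423.0 + 14.353 i$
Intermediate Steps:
$L{\left(-138 \right)} - B = \sqrt{-68 - 138} - 35423 = \sqrt{-206} - 35423 = i \sqrt{206} - 35423 = -35423 + i \sqrt{206}$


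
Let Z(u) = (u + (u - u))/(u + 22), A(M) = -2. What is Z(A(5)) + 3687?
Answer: 36869/10 ≈ 3686.9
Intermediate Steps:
Z(u) = u/(22 + u) (Z(u) = (u + 0)/(22 + u) = u/(22 + u))
Z(A(5)) + 3687 = -2/(22 - 2) + 3687 = -2/20 + 3687 = -2*1/20 + 3687 = -1/10 + 3687 = 36869/10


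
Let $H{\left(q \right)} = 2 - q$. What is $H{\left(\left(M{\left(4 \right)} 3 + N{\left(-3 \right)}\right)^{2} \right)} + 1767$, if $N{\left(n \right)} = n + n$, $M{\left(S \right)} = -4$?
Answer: $1445$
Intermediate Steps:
$N{\left(n \right)} = 2 n$
$H{\left(\left(M{\left(4 \right)} 3 + N{\left(-3 \right)}\right)^{2} \right)} + 1767 = \left(2 - \left(\left(-4\right) 3 + 2 \left(-3\right)\right)^{2}\right) + 1767 = \left(2 - \left(-12 - 6\right)^{2}\right) + 1767 = \left(2 - \left(-18\right)^{2}\right) + 1767 = \left(2 - 324\right) + 1767 = -322 + 1767 = 1445$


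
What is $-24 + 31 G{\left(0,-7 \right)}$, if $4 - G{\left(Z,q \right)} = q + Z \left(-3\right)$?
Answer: $317$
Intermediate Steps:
$G{\left(Z,q \right)} = 4 - q + 3 Z$ ($G{\left(Z,q \right)} = 4 - \left(q + Z \left(-3\right)\right) = 4 - \left(q - 3 Z\right) = 4 + \left(- q + 3 Z\right) = 4 - q + 3 Z$)
$-24 + 31 G{\left(0,-7 \right)} = -24 + 31 \left(4 - -7 + 3 \cdot 0\right) = -24 + 31 \left(4 + 7 + 0\right) = -24 + 31 \cdot 11 = -24 + 341 = 317$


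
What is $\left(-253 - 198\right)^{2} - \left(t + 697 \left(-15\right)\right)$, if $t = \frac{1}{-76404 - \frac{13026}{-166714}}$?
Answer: $\frac{1362006459646397}{6368801715} \approx 2.1386 \cdot 10^{5}$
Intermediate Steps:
$t = - \frac{83357}{6368801715}$ ($t = \frac{1}{-76404 - - \frac{6513}{83357}} = \frac{1}{-76404 + \frac{6513}{83357}} = \frac{1}{- \frac{6368801715}{83357}} = - \frac{83357}{6368801715} \approx -1.3088 \cdot 10^{-5}$)
$\left(-253 - 198\right)^{2} - \left(t + 697 \left(-15\right)\right) = \left(-253 - 198\right)^{2} - \left(- \frac{83357}{6368801715} + 697 \left(-15\right)\right) = \left(-451\right)^{2} - \left(- \frac{83357}{6368801715} - 10455\right) = 203401 - - \frac{66585822013682}{6368801715} = 203401 + \frac{66585822013682}{6368801715} = \frac{1362006459646397}{6368801715}$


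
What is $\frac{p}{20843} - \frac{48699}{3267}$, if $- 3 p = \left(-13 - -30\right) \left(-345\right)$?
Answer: $- \frac{112071808}{7566009} \approx -14.813$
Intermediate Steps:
$p = 1955$ ($p = - \frac{\left(-13 - -30\right) \left(-345\right)}{3} = - \frac{\left(-13 + 30\right) \left(-345\right)}{3} = - \frac{17 \left(-345\right)}{3} = \left(- \frac{1}{3}\right) \left(-5865\right) = 1955$)
$\frac{p}{20843} - \frac{48699}{3267} = \frac{1955}{20843} - \frac{48699}{3267} = 1955 \cdot \frac{1}{20843} - \frac{5411}{363} = \frac{1955}{20843} - \frac{5411}{363} = - \frac{112071808}{7566009}$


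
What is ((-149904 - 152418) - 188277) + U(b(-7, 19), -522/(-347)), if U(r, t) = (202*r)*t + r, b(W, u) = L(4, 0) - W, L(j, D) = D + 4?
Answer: -169074152/347 ≈ -4.8725e+5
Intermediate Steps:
L(j, D) = 4 + D
b(W, u) = 4 - W (b(W, u) = (4 + 0) - W = 4 - W)
U(r, t) = r + 202*r*t (U(r, t) = 202*r*t + r = r + 202*r*t)
((-149904 - 152418) - 188277) + U(b(-7, 19), -522/(-347)) = ((-149904 - 152418) - 188277) + (4 - 1*(-7))*(1 + 202*(-522/(-347))) = (-302322 - 188277) + (4 + 7)*(1 + 202*(-522*(-1/347))) = -490599 + 11*(1 + 202*(522/347)) = -490599 + 11*(1 + 105444/347) = -490599 + 11*(105791/347) = -490599 + 1163701/347 = -169074152/347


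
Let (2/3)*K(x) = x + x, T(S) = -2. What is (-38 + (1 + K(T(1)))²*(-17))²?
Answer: 214369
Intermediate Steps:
K(x) = 3*x (K(x) = 3*(x + x)/2 = 3*(2*x)/2 = 3*x)
(-38 + (1 + K(T(1)))²*(-17))² = (-38 + (1 + 3*(-2))²*(-17))² = (-38 + (1 - 6)²*(-17))² = (-38 + (-5)²*(-17))² = (-38 + 25*(-17))² = (-38 - 425)² = (-463)² = 214369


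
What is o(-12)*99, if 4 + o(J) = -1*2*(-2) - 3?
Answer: -297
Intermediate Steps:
o(J) = -3 (o(J) = -4 + (-1*2*(-2) - 3) = -4 + (-2*(-2) - 3) = -4 + (4 - 3) = -4 + 1 = -3)
o(-12)*99 = -3*99 = -297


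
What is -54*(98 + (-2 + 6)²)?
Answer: -6156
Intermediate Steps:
-54*(98 + (-2 + 6)²) = -54*(98 + 4²) = -54*(98 + 16) = -54*114 = -6156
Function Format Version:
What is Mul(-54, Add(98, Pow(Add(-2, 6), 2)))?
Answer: -6156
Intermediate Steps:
Mul(-54, Add(98, Pow(Add(-2, 6), 2))) = Mul(-54, Add(98, Pow(4, 2))) = Mul(-54, Add(98, 16)) = Mul(-54, 114) = -6156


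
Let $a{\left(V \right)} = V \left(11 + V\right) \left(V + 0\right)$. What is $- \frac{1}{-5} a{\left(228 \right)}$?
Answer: $\frac{12424176}{5} \approx 2.4848 \cdot 10^{6}$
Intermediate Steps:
$a{\left(V \right)} = V^{2} \left(11 + V\right)$ ($a{\left(V \right)} = V \left(11 + V\right) V = V V \left(11 + V\right) = V^{2} \left(11 + V\right)$)
$- \frac{1}{-5} a{\left(228 \right)} = - \frac{1}{-5} \cdot 228^{2} \left(11 + 228\right) = \left(-1\right) \left(- \frac{1}{5}\right) 51984 \cdot 239 = \frac{1}{5} \cdot 12424176 = \frac{12424176}{5}$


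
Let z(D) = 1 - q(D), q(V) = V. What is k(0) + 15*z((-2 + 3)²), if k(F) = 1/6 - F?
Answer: ⅙ ≈ 0.16667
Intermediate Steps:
z(D) = 1 - D
k(F) = ⅙ - F
k(0) + 15*z((-2 + 3)²) = (⅙ - 1*0) + 15*(1 - (-2 + 3)²) = (⅙ + 0) + 15*(1 - 1*1²) = ⅙ + 15*(1 - 1*1) = ⅙ + 15*(1 - 1) = ⅙ + 15*0 = ⅙ + 0 = ⅙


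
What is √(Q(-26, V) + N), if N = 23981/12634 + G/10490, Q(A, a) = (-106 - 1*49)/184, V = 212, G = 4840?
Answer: √563860799880567230/609641036 ≈ 1.2317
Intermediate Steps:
Q(A, a) = -155/184 (Q(A, a) = (-106 - 49)*(1/184) = -155*1/184 = -155/184)
N = 31270925/13253066 (N = 23981/12634 + 4840/10490 = 23981*(1/12634) + 4840*(1/10490) = 23981/12634 + 484/1049 = 31270925/13253066 ≈ 2.3595)
√(Q(-26, V) + N) = √(-155/184 + 31270925/13253066) = √(1849812485/1219282072) = √563860799880567230/609641036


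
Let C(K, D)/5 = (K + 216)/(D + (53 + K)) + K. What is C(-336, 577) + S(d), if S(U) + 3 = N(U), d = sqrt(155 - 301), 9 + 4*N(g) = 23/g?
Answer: -330709/196 - 23*I*sqrt(146)/584 ≈ -1687.3 - 0.47587*I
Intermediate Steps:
C(K, D) = 5*K + 5*(216 + K)/(53 + D + K) (C(K, D) = 5*((K + 216)/(D + (53 + K)) + K) = 5*((216 + K)/(53 + D + K) + K) = 5*(K + (216 + K)/(53 + D + K)) = 5*K + 5*(216 + K)/(53 + D + K))
N(g) = -9/4 + 23/(4*g) (N(g) = -9/4 + (23/g)/4 = -9/4 + 23/(4*g))
d = I*sqrt(146) (d = sqrt(-146) = I*sqrt(146) ≈ 12.083*I)
S(U) = -3 + (23 - 9*U)/(4*U)
C(-336, 577) + S(d) = 5*(216 + (-336)**2 + 54*(-336) + 577*(-336))/(53 + 577 - 336) + (23 - 21*I*sqrt(146))/(4*((I*sqrt(146)))) = 5*(216 + 112896 - 18144 - 193872)/294 + (-I*sqrt(146)/146)*(23 - 21*I*sqrt(146))/4 = 5*(1/294)*(-98904) - I*sqrt(146)*(23 - 21*I*sqrt(146))/584 = -82420/49 - I*sqrt(146)*(23 - 21*I*sqrt(146))/584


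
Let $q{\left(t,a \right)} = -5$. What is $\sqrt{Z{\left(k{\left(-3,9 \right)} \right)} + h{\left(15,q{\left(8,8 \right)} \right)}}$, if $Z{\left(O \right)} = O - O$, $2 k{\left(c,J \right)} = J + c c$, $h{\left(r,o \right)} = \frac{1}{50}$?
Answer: $\frac{\sqrt{2}}{10} \approx 0.14142$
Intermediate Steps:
$h{\left(r,o \right)} = \frac{1}{50}$
$k{\left(c,J \right)} = \frac{J}{2} + \frac{c^{2}}{2}$ ($k{\left(c,J \right)} = \frac{J + c c}{2} = \frac{J + c^{2}}{2} = \frac{J}{2} + \frac{c^{2}}{2}$)
$Z{\left(O \right)} = 0$
$\sqrt{Z{\left(k{\left(-3,9 \right)} \right)} + h{\left(15,q{\left(8,8 \right)} \right)}} = \sqrt{0 + \frac{1}{50}} = \sqrt{\frac{1}{50}} = \frac{\sqrt{2}}{10}$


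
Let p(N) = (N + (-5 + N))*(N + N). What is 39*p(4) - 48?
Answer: 888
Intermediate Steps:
p(N) = 2*N*(-5 + 2*N) (p(N) = (-5 + 2*N)*(2*N) = 2*N*(-5 + 2*N))
39*p(4) - 48 = 39*(2*4*(-5 + 2*4)) - 48 = 39*(2*4*(-5 + 8)) - 48 = 39*(2*4*3) - 48 = 39*24 - 48 = 936 - 48 = 888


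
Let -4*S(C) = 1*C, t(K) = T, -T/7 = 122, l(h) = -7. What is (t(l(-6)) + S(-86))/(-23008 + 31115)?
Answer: -1665/16214 ≈ -0.10269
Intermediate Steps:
T = -854 (T = -7*122 = -854)
t(K) = -854
S(C) = -C/4
(t(l(-6)) + S(-86))/(-23008 + 31115) = (-854 - 1/4*(-86))/(-23008 + 31115) = (-854 + 43/2)/8107 = -1665/2*1/8107 = -1665/16214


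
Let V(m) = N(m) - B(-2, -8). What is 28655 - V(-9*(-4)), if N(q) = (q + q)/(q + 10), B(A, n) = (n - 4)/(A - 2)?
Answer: 659098/23 ≈ 28656.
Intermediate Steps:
B(A, n) = (-4 + n)/(-2 + A)
N(q) = 2*q/(10 + q) (N(q) = (2*q)/(10 + q) = 2*q/(10 + q))
V(m) = -3 + 2*m/(10 + m) (V(m) = 2*m/(10 + m) - (-4 - 8)/(-2 - 2) = 2*m/(10 + m) - (-12)/(-4) = 2*m/(10 + m) - (-1)*(-12)/4 = 2*m/(10 + m) - 1*3 = 2*m/(10 + m) - 3 = -3 + 2*m/(10 + m))
28655 - V(-9*(-4)) = 28655 - (-30 - (-9)*(-4))/(10 - 9*(-4)) = 28655 - (-30 - 1*36)/(10 + 36) = 28655 - (-30 - 36)/46 = 28655 - (-66)/46 = 28655 - 1*(-33/23) = 28655 + 33/23 = 659098/23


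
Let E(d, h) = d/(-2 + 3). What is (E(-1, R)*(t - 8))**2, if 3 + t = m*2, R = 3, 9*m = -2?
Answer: 10609/81 ≈ 130.98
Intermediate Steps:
m = -2/9 (m = (1/9)*(-2) = -2/9 ≈ -0.22222)
E(d, h) = d (E(d, h) = d/1 = 1*d = d)
t = -31/9 (t = -3 - 2/9*2 = -3 - 4/9 = -31/9 ≈ -3.4444)
(E(-1, R)*(t - 8))**2 = (-(-31/9 - 8))**2 = (-1*(-103/9))**2 = (103/9)**2 = 10609/81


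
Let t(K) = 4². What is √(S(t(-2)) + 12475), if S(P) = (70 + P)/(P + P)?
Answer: √199643/4 ≈ 111.70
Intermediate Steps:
t(K) = 16
S(P) = (70 + P)/(2*P) (S(P) = (70 + P)/((2*P)) = (70 + P)*(1/(2*P)) = (70 + P)/(2*P))
√(S(t(-2)) + 12475) = √((½)*(70 + 16)/16 + 12475) = √((½)*(1/16)*86 + 12475) = √(43/16 + 12475) = √(199643/16) = √199643/4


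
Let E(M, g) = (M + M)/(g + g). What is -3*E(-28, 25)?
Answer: 84/25 ≈ 3.3600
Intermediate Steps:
E(M, g) = M/g (E(M, g) = (2*M)/((2*g)) = (2*M)*(1/(2*g)) = M/g)
-3*E(-28, 25) = -(-84)/25 = -3*(-28/25) = 84/25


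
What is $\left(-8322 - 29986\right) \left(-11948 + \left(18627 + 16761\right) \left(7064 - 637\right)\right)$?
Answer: $-8712263096224$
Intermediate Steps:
$\left(-8322 - 29986\right) \left(-11948 + \left(18627 + 16761\right) \left(7064 - 637\right)\right) = - 38308 \left(-11948 + 35388 \cdot 6427\right) = - 38308 \left(-11948 + 227438676\right) = \left(-38308\right) 227426728 = -8712263096224$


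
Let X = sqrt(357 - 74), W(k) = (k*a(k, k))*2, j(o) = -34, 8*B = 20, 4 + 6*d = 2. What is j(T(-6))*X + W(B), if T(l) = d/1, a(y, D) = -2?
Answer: -10 - 34*sqrt(283) ≈ -581.97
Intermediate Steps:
d = -1/3 (d = -2/3 + (1/6)*2 = -2/3 + 1/3 = -1/3 ≈ -0.33333)
B = 5/2 (B = (1/8)*20 = 5/2 ≈ 2.5000)
T(l) = -1/3 (T(l) = -1/3/1 = -1/3*1 = -1/3)
W(k) = -4*k (W(k) = (k*(-2))*2 = -2*k*2 = -4*k)
X = sqrt(283) ≈ 16.823
j(T(-6))*X + W(B) = -34*sqrt(283) - 4*5/2 = -34*sqrt(283) - 10 = -10 - 34*sqrt(283)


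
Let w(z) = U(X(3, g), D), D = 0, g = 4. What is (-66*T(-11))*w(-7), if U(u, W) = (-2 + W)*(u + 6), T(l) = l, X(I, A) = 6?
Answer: -17424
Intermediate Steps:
U(u, W) = (-2 + W)*(6 + u)
w(z) = -24 (w(z) = -12 - 2*6 + 6*0 + 0*6 = -12 - 12 + 0 + 0 = -24)
(-66*T(-11))*w(-7) = -66*(-11)*(-24) = 726*(-24) = -17424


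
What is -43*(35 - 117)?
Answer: 3526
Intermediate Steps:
-43*(35 - 117) = -43*(-82) = -1*(-3526) = 3526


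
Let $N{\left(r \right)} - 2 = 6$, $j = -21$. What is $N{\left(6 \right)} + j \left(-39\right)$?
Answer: $827$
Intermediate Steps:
$N{\left(r \right)} = 8$ ($N{\left(r \right)} = 2 + 6 = 8$)
$N{\left(6 \right)} + j \left(-39\right) = 8 - -819 = 8 + 819 = 827$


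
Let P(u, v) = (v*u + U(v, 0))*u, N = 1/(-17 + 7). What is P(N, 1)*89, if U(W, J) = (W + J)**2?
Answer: -801/100 ≈ -8.0100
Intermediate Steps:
U(W, J) = (J + W)**2
N = -1/10 (N = 1/(-10) = -1/10 ≈ -0.10000)
P(u, v) = u*(v**2 + u*v) (P(u, v) = (v*u + (0 + v)**2)*u = (u*v + v**2)*u = (v**2 + u*v)*u = u*(v**2 + u*v))
P(N, 1)*89 = -1/10*1*(-1/10 + 1)*89 = -1/10*1*9/10*89 = -9/100*89 = -801/100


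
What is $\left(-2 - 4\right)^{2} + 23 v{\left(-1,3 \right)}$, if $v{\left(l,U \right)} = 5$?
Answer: $151$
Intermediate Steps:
$\left(-2 - 4\right)^{2} + 23 v{\left(-1,3 \right)} = \left(-2 - 4\right)^{2} + 23 \cdot 5 = \left(-6\right)^{2} + 115 = 36 + 115 = 151$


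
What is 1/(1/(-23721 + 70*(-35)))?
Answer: -26171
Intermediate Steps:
1/(1/(-23721 + 70*(-35))) = 1/(1/(-23721 - 2450)) = 1/(1/(-26171)) = 1/(-1/26171) = -26171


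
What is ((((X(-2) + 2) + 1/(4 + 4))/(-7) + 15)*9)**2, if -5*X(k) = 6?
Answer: 1403776089/78400 ≈ 17905.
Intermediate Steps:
X(k) = -6/5 (X(k) = -1/5*6 = -6/5)
((((X(-2) + 2) + 1/(4 + 4))/(-7) + 15)*9)**2 = ((((-6/5 + 2) + 1/(4 + 4))/(-7) + 15)*9)**2 = (((4/5 + 1/8)*(-1/7) + 15)*9)**2 = (((37/40)*(-1/7) + 15)*9)**2 = ((-37/280 + 15)*9)**2 = ((4163/280)*9)**2 = (37467/280)**2 = 1403776089/78400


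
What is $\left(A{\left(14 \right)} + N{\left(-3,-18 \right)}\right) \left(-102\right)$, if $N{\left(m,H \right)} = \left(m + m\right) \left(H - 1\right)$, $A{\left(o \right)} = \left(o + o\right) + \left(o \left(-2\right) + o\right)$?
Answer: $-13056$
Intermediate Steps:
$A{\left(o \right)} = o$ ($A{\left(o \right)} = 2 o + \left(- 2 o + o\right) = 2 o - o = o$)
$N{\left(m,H \right)} = 2 m \left(-1 + H\right)$ ($N{\left(m,H \right)} = 2 m \left(H - 1\right) = 2 m \left(-1 + H\right)$)
$\left(A{\left(14 \right)} + N{\left(-3,-18 \right)}\right) \left(-102\right) = \left(14 + 2 \left(-3\right) \left(-1 - 18\right)\right) \left(-102\right) = \left(14 + 2 \left(-3\right) \left(-19\right)\right) \left(-102\right) = \left(14 + 114\right) \left(-102\right) = 128 \left(-102\right) = -13056$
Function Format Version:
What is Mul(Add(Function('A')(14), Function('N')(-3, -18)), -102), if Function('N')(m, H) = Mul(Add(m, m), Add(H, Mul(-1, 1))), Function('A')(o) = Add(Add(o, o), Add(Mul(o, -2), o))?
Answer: -13056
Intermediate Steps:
Function('A')(o) = o (Function('A')(o) = Add(Mul(2, o), Add(Mul(-2, o), o)) = Add(Mul(2, o), Mul(-1, o)) = o)
Function('N')(m, H) = Mul(2, m, Add(-1, H)) (Function('N')(m, H) = Mul(Mul(2, m), Add(H, -1)) = Mul(Mul(2, m), Add(-1, H)) = Mul(2, m, Add(-1, H)))
Mul(Add(Function('A')(14), Function('N')(-3, -18)), -102) = Mul(Add(14, Mul(2, -3, Add(-1, -18))), -102) = Mul(Add(14, Mul(2, -3, -19)), -102) = Mul(Add(14, 114), -102) = Mul(128, -102) = -13056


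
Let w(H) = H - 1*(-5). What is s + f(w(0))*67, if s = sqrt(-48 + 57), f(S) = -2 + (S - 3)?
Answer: 3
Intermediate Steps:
w(H) = 5 + H (w(H) = H + 5 = 5 + H)
f(S) = -5 + S (f(S) = -2 + (-3 + S) = -5 + S)
s = 3 (s = sqrt(9) = 3)
s + f(w(0))*67 = 3 + (-5 + (5 + 0))*67 = 3 + (-5 + 5)*67 = 3 + 0*67 = 3 + 0 = 3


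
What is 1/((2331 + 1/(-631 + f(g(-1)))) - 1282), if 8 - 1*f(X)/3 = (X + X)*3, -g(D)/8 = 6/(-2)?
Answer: 1039/1089910 ≈ 0.00095329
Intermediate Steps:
g(D) = 24 (g(D) = -48/(-2) = -48*(-1)/2 = -8*(-3) = 24)
f(X) = 24 - 18*X (f(X) = 24 - 3*(X + X)*3 = 24 - 3*2*X*3 = 24 - 18*X)
1/((2331 + 1/(-631 + f(g(-1)))) - 1282) = 1/((2331 + 1/(-631 + (24 - 18*24))) - 1282) = 1/((2331 + 1/(-631 + (24 - 432))) - 1282) = 1/((2331 + 1/(-631 - 408)) - 1282) = 1/((2331 + 1/(-1039)) - 1282) = 1/((2331 - 1/1039) - 1282) = 1/(2421908/1039 - 1282) = 1/(1089910/1039) = 1039/1089910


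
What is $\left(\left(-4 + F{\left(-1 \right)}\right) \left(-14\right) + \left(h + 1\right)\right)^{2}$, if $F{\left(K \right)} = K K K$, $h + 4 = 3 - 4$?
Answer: $4356$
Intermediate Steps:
$h = -5$ ($h = -4 + \left(3 - 4\right) = -4 - 1 = -5$)
$F{\left(K \right)} = K^{3}$ ($F{\left(K \right)} = K^{2} K = K^{3}$)
$\left(\left(-4 + F{\left(-1 \right)}\right) \left(-14\right) + \left(h + 1\right)\right)^{2} = \left(\left(-4 + \left(-1\right)^{3}\right) \left(-14\right) + \left(-5 + 1\right)\right)^{2} = \left(\left(-4 - 1\right) \left(-14\right) - 4\right)^{2} = \left(\left(-5\right) \left(-14\right) - 4\right)^{2} = \left(70 - 4\right)^{2} = 66^{2} = 4356$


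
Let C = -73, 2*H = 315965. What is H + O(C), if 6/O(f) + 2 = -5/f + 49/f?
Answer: 30016237/190 ≈ 1.5798e+5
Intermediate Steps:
H = 315965/2 (H = (½)*315965 = 315965/2 ≈ 1.5798e+5)
O(f) = 6/(-2 + 44/f) (O(f) = 6/(-2 + (-5/f + 49/f)) = 6/(-2 + 44/f))
H + O(C) = 315965/2 - 3*(-73)/(-22 - 73) = 315965/2 - 3*(-73)/(-95) = 315965/2 - 3*(-73)*(-1/95) = 315965/2 - 219/95 = 30016237/190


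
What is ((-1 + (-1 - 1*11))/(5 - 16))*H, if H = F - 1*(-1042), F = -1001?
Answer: 533/11 ≈ 48.455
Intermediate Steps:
H = 41 (H = -1001 - 1*(-1042) = -1001 + 1042 = 41)
((-1 + (-1 - 1*11))/(5 - 16))*H = ((-1 + (-1 - 1*11))/(5 - 16))*41 = ((-1 + (-1 - 11))/(-11))*41 = ((-1 - 12)*(-1/11))*41 = -13*(-1/11)*41 = (13/11)*41 = 533/11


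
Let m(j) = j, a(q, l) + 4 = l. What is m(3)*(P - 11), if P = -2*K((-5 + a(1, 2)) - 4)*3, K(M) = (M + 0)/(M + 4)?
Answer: -429/7 ≈ -61.286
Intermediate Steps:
a(q, l) = -4 + l
K(M) = M/(4 + M)
P = -66/7 (P = -2*((-5 + (-4 + 2)) - 4)/(4 + ((-5 + (-4 + 2)) - 4))*3 = -2*((-5 - 2) - 4)/(4 + ((-5 - 2) - 4))*3 = -2*(-7 - 4)/(4 + (-7 - 4))*3 = -(-22)/(4 - 11)*3 = -(-22)/(-7)*3 = -(-22)*(-1)/7*3 = -2*11/7*3 = -22/7*3 = -66/7 ≈ -9.4286)
m(3)*(P - 11) = 3*(-66/7 - 11) = 3*(-143/7) = -429/7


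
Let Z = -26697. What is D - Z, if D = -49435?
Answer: -22738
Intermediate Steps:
D - Z = -49435 - 1*(-26697) = -49435 + 26697 = -22738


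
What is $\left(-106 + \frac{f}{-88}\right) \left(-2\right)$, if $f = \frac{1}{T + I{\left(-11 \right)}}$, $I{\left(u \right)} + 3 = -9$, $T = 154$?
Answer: $\frac{1324577}{6248} \approx 212.0$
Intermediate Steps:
$I{\left(u \right)} = -12$ ($I{\left(u \right)} = -3 - 9 = -12$)
$f = \frac{1}{142}$ ($f = \frac{1}{154 - 12} = \frac{1}{142} \approx 0.0070423$)
$\left(-106 + \frac{f}{-88}\right) \left(-2\right) = \left(-106 + \frac{1}{142 \left(-88\right)}\right) \left(-2\right) = \left(-106 + \frac{1}{142} \left(- \frac{1}{88}\right)\right) \left(-2\right) = \left(-106 - \frac{1}{12496}\right) \left(-2\right) = \left(- \frac{1324577}{12496}\right) \left(-2\right) = \frac{1324577}{6248}$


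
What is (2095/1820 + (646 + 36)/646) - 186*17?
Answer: -371503203/117572 ≈ -3159.8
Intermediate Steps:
(2095/1820 + (646 + 36)/646) - 186*17 = (2095*(1/1820) + 682*(1/646)) - 1*3162 = (419/364 + 341/323) - 3162 = 259461/117572 - 3162 = -371503203/117572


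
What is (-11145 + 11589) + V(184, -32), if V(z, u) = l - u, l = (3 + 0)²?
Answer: 485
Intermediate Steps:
l = 9 (l = 3² = 9)
V(z, u) = 9 - u
(-11145 + 11589) + V(184, -32) = (-11145 + 11589) + (9 - 1*(-32)) = 444 + (9 + 32) = 444 + 41 = 485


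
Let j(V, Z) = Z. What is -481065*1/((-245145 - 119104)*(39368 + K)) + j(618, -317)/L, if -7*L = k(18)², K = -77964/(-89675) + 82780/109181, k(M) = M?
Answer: 77889257909584467693101/11372688577329167389896 ≈ 6.8488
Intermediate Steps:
K = 15935483984/9790806175 (K = -77964*(-1/89675) + 82780*(1/109181) = 77964/89675 + 82780/109181 = 15935483984/9790806175 ≈ 1.6276)
L = -324/7 (L = -⅐*18² = -⅐*324 = -324/7 ≈ -46.286)
-481065*1/((-245145 - 119104)*(39368 + K)) + j(618, -317)/L = -481065*1/((-245145 - 119104)*(39368 + 15935483984/9790806175)) - 317/(-324/7) = -481065/((385460392981384/9790806175)*(-364249)) - 317*(-7/324) = -481065/(-140403562683076140616/9790806175) + 2219/324 = -481065*(-9790806175/140403562683076140616) + 2219/324 = 4710014172576375/140403562683076140616 + 2219/324 = 77889257909584467693101/11372688577329167389896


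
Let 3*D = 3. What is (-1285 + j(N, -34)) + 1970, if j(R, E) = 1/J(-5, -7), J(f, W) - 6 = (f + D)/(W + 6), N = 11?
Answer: 6851/10 ≈ 685.10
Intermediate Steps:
D = 1 (D = (⅓)*3 = 1)
J(f, W) = 6 + (1 + f)/(6 + W) (J(f, W) = 6 + (f + 1)/(W + 6) = 6 + (1 + f)/(6 + W))
j(R, E) = ⅒ (j(R, E) = 1/((37 - 5 + 6*(-7))/(6 - 7)) = 1/((37 - 5 - 42)/(-1)) = 1/(-1*(-10)) = 1/10 = ⅒)
(-1285 + j(N, -34)) + 1970 = (-1285 + ⅒) + 1970 = -12849/10 + 1970 = 6851/10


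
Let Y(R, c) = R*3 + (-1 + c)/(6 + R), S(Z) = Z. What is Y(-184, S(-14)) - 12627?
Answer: -2345847/178 ≈ -13179.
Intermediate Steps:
Y(R, c) = 3*R + (-1 + c)/(6 + R)
Y(-184, S(-14)) - 12627 = (-1 - 14 + 3*(-184)**2 + 18*(-184))/(6 - 184) - 12627 = (-1 - 14 + 3*33856 - 3312)/(-178) - 12627 = -(-1 - 14 + 101568 - 3312)/178 - 12627 = -1/178*98241 - 12627 = -98241/178 - 12627 = -2345847/178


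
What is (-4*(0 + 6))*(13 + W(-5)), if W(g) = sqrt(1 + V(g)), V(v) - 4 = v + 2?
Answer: -312 - 24*sqrt(2) ≈ -345.94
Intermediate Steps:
V(v) = 6 + v (V(v) = 4 + (v + 2) = 4 + (2 + v) = 6 + v)
W(g) = sqrt(7 + g) (W(g) = sqrt(1 + (6 + g)) = sqrt(7 + g))
(-4*(0 + 6))*(13 + W(-5)) = (-4*(0 + 6))*(13 + sqrt(7 - 5)) = (-4*6)*(13 + sqrt(2)) = -24*(13 + sqrt(2)) = -312 - 24*sqrt(2)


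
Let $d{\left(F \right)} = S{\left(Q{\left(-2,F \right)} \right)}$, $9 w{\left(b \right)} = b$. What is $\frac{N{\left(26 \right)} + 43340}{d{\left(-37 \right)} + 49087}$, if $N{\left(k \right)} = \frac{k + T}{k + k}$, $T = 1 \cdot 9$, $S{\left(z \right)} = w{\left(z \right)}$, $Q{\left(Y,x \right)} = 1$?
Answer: $\frac{20283435}{22972768} \approx 0.88293$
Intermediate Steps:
$w{\left(b \right)} = \frac{b}{9}$
$S{\left(z \right)} = \frac{z}{9}$
$T = 9$
$d{\left(F \right)} = \frac{1}{9}$ ($d{\left(F \right)} = \frac{1}{9} \cdot 1 = \frac{1}{9}$)
$N{\left(k \right)} = \frac{9 + k}{2 k}$ ($N{\left(k \right)} = \frac{k + 9}{k + k} = \frac{9 + k}{2 k}$)
$\frac{N{\left(26 \right)} + 43340}{d{\left(-37 \right)} + 49087} = \frac{\frac{9 + 26}{2 \cdot 26} + 43340}{\frac{1}{9} + 49087} = \frac{\frac{1}{2} \cdot \frac{1}{26} \cdot 35 + 43340}{\frac{441784}{9}} = \left(\frac{35}{52} + 43340\right) \frac{9}{441784} = \frac{2253715}{52} \cdot \frac{9}{441784} = \frac{20283435}{22972768}$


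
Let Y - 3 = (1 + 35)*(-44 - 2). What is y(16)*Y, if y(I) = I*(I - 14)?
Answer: -52896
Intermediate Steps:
y(I) = I*(-14 + I)
Y = -1653 (Y = 3 + (1 + 35)*(-44 - 2) = 3 + 36*(-46) = 3 - 1656 = -1653)
y(16)*Y = (16*(-14 + 16))*(-1653) = (16*2)*(-1653) = 32*(-1653) = -52896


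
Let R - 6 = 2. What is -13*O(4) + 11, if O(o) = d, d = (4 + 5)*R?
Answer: -925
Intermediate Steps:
R = 8 (R = 6 + 2 = 8)
d = 72 (d = (4 + 5)*8 = 9*8 = 72)
O(o) = 72
-13*O(4) + 11 = -13*72 + 11 = -936 + 11 = -925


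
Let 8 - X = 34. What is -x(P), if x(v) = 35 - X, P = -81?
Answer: -61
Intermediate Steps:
X = -26 (X = 8 - 1*34 = 8 - 34 = -26)
x(v) = 61 (x(v) = 35 - 1*(-26) = 35 + 26 = 61)
-x(P) = -1*61 = -61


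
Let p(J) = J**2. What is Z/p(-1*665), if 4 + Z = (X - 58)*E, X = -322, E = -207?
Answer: 78656/442225 ≈ 0.17786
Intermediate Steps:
Z = 78656 (Z = -4 + (-322 - 58)*(-207) = -4 - 380*(-207) = -4 + 78660 = 78656)
Z/p(-1*665) = 78656/((-1*665)**2) = 78656/((-665)**2) = 78656/442225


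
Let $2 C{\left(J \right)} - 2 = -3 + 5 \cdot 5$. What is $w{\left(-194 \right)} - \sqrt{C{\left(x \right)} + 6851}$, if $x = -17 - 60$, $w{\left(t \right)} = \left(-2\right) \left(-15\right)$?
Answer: $30 - \sqrt{6863} \approx -52.843$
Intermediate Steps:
$w{\left(t \right)} = 30$
$x = -77$
$C{\left(J \right)} = 12$ ($C{\left(J \right)} = 1 + \frac{-3 + 5 \cdot 5}{2} = 1 + \frac{-3 + 25}{2} = 1 + \frac{1}{2} \cdot 22 = 1 + 11 = 12$)
$w{\left(-194 \right)} - \sqrt{C{\left(x \right)} + 6851} = 30 - \sqrt{12 + 6851} = 30 - \sqrt{6863}$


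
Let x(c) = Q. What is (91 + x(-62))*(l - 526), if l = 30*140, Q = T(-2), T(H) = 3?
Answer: 345356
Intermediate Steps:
Q = 3
x(c) = 3
l = 4200
(91 + x(-62))*(l - 526) = (91 + 3)*(4200 - 526) = 94*3674 = 345356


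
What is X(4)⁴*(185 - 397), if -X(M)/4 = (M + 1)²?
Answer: -21200000000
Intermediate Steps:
X(M) = -4*(1 + M)² (X(M) = -4*(M + 1)² = -4*(1 + M)²)
X(4)⁴*(185 - 397) = (-4*(1 + 4)²)⁴*(185 - 397) = (-4*5²)⁴*(-212) = (-4*25)⁴*(-212) = (-100)⁴*(-212) = 100000000*(-212) = -21200000000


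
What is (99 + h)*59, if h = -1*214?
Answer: -6785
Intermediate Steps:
h = -214
(99 + h)*59 = (99 - 214)*59 = -115*59 = -6785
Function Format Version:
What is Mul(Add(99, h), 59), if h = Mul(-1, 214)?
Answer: -6785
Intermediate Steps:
h = -214
Mul(Add(99, h), 59) = Mul(Add(99, -214), 59) = Mul(-115, 59) = -6785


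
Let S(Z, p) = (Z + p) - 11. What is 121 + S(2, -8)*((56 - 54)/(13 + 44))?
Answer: 6863/57 ≈ 120.40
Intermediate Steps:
S(Z, p) = -11 + Z + p
121 + S(2, -8)*((56 - 54)/(13 + 44)) = 121 + (-11 + 2 - 8)*((56 - 54)/(13 + 44)) = 121 - 34/57 = 6863/57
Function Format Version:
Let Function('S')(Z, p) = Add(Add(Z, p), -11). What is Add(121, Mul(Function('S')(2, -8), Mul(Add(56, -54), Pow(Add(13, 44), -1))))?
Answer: Rational(6863, 57) ≈ 120.40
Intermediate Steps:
Function('S')(Z, p) = Add(-11, Z, p)
Add(121, Mul(Function('S')(2, -8), Mul(Add(56, -54), Pow(Add(13, 44), -1)))) = Add(121, Mul(Add(-11, 2, -8), Mul(Add(56, -54), Pow(Add(13, 44), -1)))) = Add(121, Mul(-17, Mul(2, Pow(57, -1)))) = Add(121, Mul(-17, Mul(2, Rational(1, 57)))) = Add(121, Mul(-17, Rational(2, 57))) = Add(121, Rational(-34, 57)) = Rational(6863, 57)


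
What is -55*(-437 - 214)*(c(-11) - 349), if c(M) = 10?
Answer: -12137895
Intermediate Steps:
-55*(-437 - 214)*(c(-11) - 349) = -55*(-437 - 214)*(10 - 349) = -(-35805)*(-339) = -55*220689 = -12137895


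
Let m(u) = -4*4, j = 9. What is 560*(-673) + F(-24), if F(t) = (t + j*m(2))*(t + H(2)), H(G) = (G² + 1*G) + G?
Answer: -374192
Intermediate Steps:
H(G) = G² + 2*G (H(G) = (G² + G) + G = (G + G²) + G = G² + 2*G)
m(u) = -16
F(t) = (-144 + t)*(8 + t) (F(t) = (t + 9*(-16))*(t + 2*(2 + 2)) = (t - 144)*(t + 2*4) = (-144 + t)*(t + 8) = (-144 + t)*(8 + t))
560*(-673) + F(-24) = 560*(-673) + (-1152 + (-24)² - 136*(-24)) = -376880 + (-1152 + 576 + 3264) = -376880 + 2688 = -374192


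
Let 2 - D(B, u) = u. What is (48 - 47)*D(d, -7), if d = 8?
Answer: 9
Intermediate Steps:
D(B, u) = 2 - u
(48 - 47)*D(d, -7) = (48 - 47)*(2 - 1*(-7)) = 1*(2 + 7) = 1*9 = 9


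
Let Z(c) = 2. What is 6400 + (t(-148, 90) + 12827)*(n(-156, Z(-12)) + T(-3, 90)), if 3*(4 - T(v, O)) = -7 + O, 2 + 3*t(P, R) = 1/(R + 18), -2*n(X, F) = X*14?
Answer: 13325345065/972 ≈ 1.3709e+7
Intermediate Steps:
n(X, F) = -7*X (n(X, F) = -X*14/2 = -7*X)
t(P, R) = -⅔ + 1/(3*(18 + R)) (t(P, R) = -⅔ + 1/(3*(R + 18)) = -⅔ + 1/(3*(18 + R)))
T(v, O) = 19/3 - O/3 (T(v, O) = 4 - (-7 + O)/3 = 4 + (7/3 - O/3) = 19/3 - O/3)
6400 + (t(-148, 90) + 12827)*(n(-156, Z(-12)) + T(-3, 90)) = 6400 + ((-35 - 2*90)/(3*(18 + 90)) + 12827)*(-7*(-156) + (19/3 - ⅓*90)) = 6400 + ((⅓)*(-35 - 180)/108 + 12827)*(1092 + (19/3 - 30)) = 6400 + ((⅓)*(1/108)*(-215) + 12827)*(1092 - 71/3) = 6400 + (-215/324 + 12827)*(3205/3) = 6400 + (4155733/324)*(3205/3) = 6400 + 13319124265/972 = 13325345065/972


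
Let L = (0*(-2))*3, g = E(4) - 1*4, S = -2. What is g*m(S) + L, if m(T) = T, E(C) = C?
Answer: 0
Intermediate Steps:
g = 0 (g = 4 - 1*4 = 4 - 4 = 0)
L = 0 (L = 0*3 = 0)
g*m(S) + L = 0*(-2) + 0 = 0 + 0 = 0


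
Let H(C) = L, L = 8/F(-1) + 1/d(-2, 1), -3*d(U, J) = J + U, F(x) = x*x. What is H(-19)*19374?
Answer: 213114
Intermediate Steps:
F(x) = x**2
d(U, J) = -J/3 - U/3 (d(U, J) = -(J + U)/3 = -J/3 - U/3)
L = 11 (L = 8/((-1)**2) + 1/(-1/3*1 - 1/3*(-2)) = 8/1 + 1/(-1/3 + 2/3) = 8*1 + 1/(1/3) = 8 + 1*3 = 8 + 3 = 11)
H(C) = 11
H(-19)*19374 = 11*19374 = 213114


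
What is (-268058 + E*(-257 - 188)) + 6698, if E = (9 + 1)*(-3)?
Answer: -248010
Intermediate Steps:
E = -30 (E = 10*(-3) = -30)
(-268058 + E*(-257 - 188)) + 6698 = (-268058 - 30*(-257 - 188)) + 6698 = (-268058 - 30*(-445)) + 6698 = (-268058 + 13350) + 6698 = -254708 + 6698 = -248010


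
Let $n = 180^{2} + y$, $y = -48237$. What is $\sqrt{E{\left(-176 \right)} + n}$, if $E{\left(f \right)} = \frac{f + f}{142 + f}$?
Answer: $\frac{i \sqrt{4573901}}{17} \approx 125.8 i$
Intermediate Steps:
$E{\left(f \right)} = \frac{2 f}{142 + f}$
$n = -15837$ ($n = 180^{2} - 48237 = 32400 - 48237 = -15837$)
$\sqrt{E{\left(-176 \right)} + n} = \sqrt{2 \left(-176\right) \frac{1}{142 - 176} - 15837} = \sqrt{2 \left(-176\right) \frac{1}{-34} - 15837} = \sqrt{2 \left(-176\right) \left(- \frac{1}{34}\right) - 15837} = \sqrt{\frac{176}{17} - 15837} = \sqrt{- \frac{269053}{17}} = \frac{i \sqrt{4573901}}{17}$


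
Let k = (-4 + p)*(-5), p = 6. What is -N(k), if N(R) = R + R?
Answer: 20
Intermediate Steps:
k = -10 (k = (-4 + 6)*(-5) = 2*(-5) = -10)
N(R) = 2*R
-N(k) = -2*(-10) = -1*(-20) = 20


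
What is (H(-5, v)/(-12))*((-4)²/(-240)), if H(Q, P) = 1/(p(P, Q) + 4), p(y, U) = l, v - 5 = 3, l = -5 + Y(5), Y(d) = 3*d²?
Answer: 1/13320 ≈ 7.5075e-5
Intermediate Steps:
l = 70 (l = -5 + 3*5² = -5 + 3*25 = -5 + 75 = 70)
v = 8 (v = 5 + 3 = 8)
p(y, U) = 70
H(Q, P) = 1/74 (H(Q, P) = 1/(70 + 4) = 1/74)
(H(-5, v)/(-12))*((-4)²/(-240)) = ((1/74)/(-12))*((-4)²/(-240)) = ((1/74)*(-1/12))*(16*(-1/240)) = -1/888*(-1/15) = 1/13320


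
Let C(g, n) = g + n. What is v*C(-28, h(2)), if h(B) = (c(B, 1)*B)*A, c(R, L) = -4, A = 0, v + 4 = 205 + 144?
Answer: -9660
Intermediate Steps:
v = 345 (v = -4 + (205 + 144) = -4 + 349 = 345)
h(B) = 0 (h(B) = -4*B*0 = 0)
v*C(-28, h(2)) = 345*(-28 + 0) = 345*(-28) = -9660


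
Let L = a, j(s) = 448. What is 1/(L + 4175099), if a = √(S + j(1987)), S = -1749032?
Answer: 4175099/17431453408385 - 2*I*√437146/17431453408385 ≈ 2.3952e-7 - 7.5859e-11*I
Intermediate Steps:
a = 2*I*√437146 (a = √(-1749032 + 448) = √(-1748584) = 2*I*√437146 ≈ 1322.3*I)
L = 2*I*√437146 ≈ 1322.3*I
1/(L + 4175099) = 1/(2*I*√437146 + 4175099) = 1/(4175099 + 2*I*√437146)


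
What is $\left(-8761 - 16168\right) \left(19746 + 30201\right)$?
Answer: $-1245128763$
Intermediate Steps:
$\left(-8761 - 16168\right) \left(19746 + 30201\right) = \left(-24929\right) 49947 = -1245128763$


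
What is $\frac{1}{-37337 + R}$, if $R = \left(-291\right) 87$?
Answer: $- \frac{1}{62654} \approx -1.5961 \cdot 10^{-5}$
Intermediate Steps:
$R = -25317$
$\frac{1}{-37337 + R} = \frac{1}{-37337 - 25317} = \frac{1}{-62654} = - \frac{1}{62654}$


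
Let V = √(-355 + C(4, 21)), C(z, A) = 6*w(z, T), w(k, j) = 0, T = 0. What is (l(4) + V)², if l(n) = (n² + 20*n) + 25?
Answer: (121 + I*√355)² ≈ 14286.0 + 4559.6*I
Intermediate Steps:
C(z, A) = 0 (C(z, A) = 6*0 = 0)
l(n) = 25 + n² + 20*n
V = I*√355 (V = √(-355 + 0) = √(-355) = I*√355 ≈ 18.841*I)
(l(4) + V)² = ((25 + 4² + 20*4) + I*√355)² = ((25 + 16 + 80) + I*√355)² = (121 + I*√355)²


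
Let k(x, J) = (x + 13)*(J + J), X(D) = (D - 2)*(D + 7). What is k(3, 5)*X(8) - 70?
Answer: 14330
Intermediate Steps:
X(D) = (-2 + D)*(7 + D)
k(x, J) = 2*J*(13 + x) (k(x, J) = (13 + x)*(2*J) = 2*J*(13 + x))
k(3, 5)*X(8) - 70 = (2*5*(13 + 3))*(-14 + 8**2 + 5*8) - 70 = (2*5*16)*(-14 + 64 + 40) - 70 = 160*90 - 70 = 14400 - 70 = 14330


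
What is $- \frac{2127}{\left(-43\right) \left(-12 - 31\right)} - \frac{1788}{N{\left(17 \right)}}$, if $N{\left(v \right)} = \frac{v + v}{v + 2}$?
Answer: $- \frac{31443273}{31433} \approx -1000.3$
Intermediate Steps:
$N{\left(v \right)} = \frac{2 v}{2 + v}$
$- \frac{2127}{\left(-43\right) \left(-12 - 31\right)} - \frac{1788}{N{\left(17 \right)}} = - \frac{2127}{\left(-43\right) \left(-12 - 31\right)} - \frac{1788}{2 \cdot 17 \frac{1}{2 + 17}} = - \frac{2127}{\left(-43\right) \left(-43\right)} - \frac{1788}{2 \cdot 17 \cdot \frac{1}{19}} = - \frac{2127}{1849} - \frac{1788}{2 \cdot 17 \cdot \frac{1}{19}} = \left(-2127\right) \frac{1}{1849} - \frac{1788}{\frac{34}{19}} = - \frac{2127}{1849} - \frac{16986}{17} = - \frac{31443273}{31433}$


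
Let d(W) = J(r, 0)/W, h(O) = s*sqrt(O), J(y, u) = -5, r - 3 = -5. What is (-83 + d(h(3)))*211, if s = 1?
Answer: -17513 - 1055*sqrt(3)/3 ≈ -18122.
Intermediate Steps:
r = -2 (r = 3 - 5 = -2)
h(O) = sqrt(O) (h(O) = 1*sqrt(O) = sqrt(O))
d(W) = -5/W
(-83 + d(h(3)))*211 = (-83 - 5*sqrt(3)/3)*211 = -17513 - 1055*sqrt(3)/3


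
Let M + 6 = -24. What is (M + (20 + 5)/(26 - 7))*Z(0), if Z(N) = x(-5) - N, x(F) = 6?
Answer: -3270/19 ≈ -172.11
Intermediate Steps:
M = -30 (M = -6 - 24 = -30)
Z(N) = 6 - N
(M + (20 + 5)/(26 - 7))*Z(0) = (-30 + (20 + 5)/(26 - 7))*(6 - 1*0) = (-30 + 25/19)*(6 + 0) = (-30 + 25*(1/19))*6 = (-30 + 25/19)*6 = -545/19*6 = -3270/19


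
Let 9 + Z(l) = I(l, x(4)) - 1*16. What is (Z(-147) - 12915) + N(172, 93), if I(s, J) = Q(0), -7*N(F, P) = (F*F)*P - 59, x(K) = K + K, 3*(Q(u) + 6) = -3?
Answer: -2841882/7 ≈ -4.0598e+5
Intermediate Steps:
Q(u) = -7 (Q(u) = -6 + (1/3)*(-3) = -6 - 1 = -7)
x(K) = 2*K
N(F, P) = 59/7 - P*F**2/7 (N(F, P) = -((F*F)*P - 59)/7 = -(F**2*P - 59)/7 = -(P*F**2 - 59)/7 = -(-59 + P*F**2)/7 = 59/7 - P*F**2/7)
I(s, J) = -7
Z(l) = -32 (Z(l) = -9 + (-7 - 1*16) = -9 + (-7 - 16) = -9 - 23 = -32)
(Z(-147) - 12915) + N(172, 93) = (-32 - 12915) + (59/7 - 1/7*93*172**2) = -12947 + (59/7 - 1/7*93*29584) = -12947 + (59/7 - 2751312/7) = -12947 - 2751253/7 = -2841882/7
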